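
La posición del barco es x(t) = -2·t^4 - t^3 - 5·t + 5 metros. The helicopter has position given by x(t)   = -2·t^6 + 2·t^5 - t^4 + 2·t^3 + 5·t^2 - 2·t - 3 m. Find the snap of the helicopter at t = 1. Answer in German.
Um dies zu lösen, müssen wir 4 Ableitungen unserer Gleichung für die Position x(t) = -2·t^6 + 2·t^5 - t^4 + 2·t^3 + 5·t^2 - 2·t - 3 nehmen. Durch Ableiten von der Position erhalten wir die Geschwindigkeit: v(t) = -12·t^5 + 10·t^4 - 4·t^3 + 6·t^2 + 10·t - 2. Durch Ableiten von der Geschwindigkeit erhalten wir die Beschleunigung: a(t) = -60·t^4 + 40·t^3 - 12·t^2 + 12·t + 10. Mit d/dt von a(t) finden wir j(t) = -240·t^3 + 120·t^2 - 24·t + 12. Die Ableitung von dem Ruck ergibt den Snap: s(t) = -720·t^2 + 240·t - 24. Mit s(t) = -720·t^2 + 240·t - 24 und Einsetzen von t = 1, finden wir s = -504.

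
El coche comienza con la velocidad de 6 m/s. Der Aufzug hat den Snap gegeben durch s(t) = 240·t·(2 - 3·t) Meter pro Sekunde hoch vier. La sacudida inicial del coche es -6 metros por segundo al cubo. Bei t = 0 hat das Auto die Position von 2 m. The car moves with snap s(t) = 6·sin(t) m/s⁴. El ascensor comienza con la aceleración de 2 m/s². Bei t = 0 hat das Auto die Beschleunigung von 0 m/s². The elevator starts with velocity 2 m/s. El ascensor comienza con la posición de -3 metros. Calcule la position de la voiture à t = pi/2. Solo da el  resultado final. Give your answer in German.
Die Antwort ist 8.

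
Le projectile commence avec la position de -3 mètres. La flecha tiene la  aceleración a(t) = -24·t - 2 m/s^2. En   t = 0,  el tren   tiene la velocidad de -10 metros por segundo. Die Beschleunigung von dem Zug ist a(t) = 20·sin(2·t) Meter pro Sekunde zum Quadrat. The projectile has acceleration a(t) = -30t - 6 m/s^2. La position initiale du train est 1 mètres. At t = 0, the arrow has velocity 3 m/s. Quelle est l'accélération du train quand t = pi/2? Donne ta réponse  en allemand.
Aus der Gleichung für die Beschleunigung a(t) = 20·sin(2·t), setzen wir t = pi/2 ein und erhalten a = 0.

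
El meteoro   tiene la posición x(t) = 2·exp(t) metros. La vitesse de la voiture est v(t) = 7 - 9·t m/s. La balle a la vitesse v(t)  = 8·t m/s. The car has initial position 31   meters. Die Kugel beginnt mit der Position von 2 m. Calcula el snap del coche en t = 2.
Debemos derivar nuestra ecuación de la velocidad v(t) = 7 - 9·t 3 veces. Tomando d/dt de v(t), encontramos a(t) = -9. Derivando la aceleración, obtenemos la sacudida: j(t) = 0. Tomando d/dt de j(t), encontramos s(t) = 0. Usando s(t) = 0 y sustituyendo t = 2, encontramos s = 0.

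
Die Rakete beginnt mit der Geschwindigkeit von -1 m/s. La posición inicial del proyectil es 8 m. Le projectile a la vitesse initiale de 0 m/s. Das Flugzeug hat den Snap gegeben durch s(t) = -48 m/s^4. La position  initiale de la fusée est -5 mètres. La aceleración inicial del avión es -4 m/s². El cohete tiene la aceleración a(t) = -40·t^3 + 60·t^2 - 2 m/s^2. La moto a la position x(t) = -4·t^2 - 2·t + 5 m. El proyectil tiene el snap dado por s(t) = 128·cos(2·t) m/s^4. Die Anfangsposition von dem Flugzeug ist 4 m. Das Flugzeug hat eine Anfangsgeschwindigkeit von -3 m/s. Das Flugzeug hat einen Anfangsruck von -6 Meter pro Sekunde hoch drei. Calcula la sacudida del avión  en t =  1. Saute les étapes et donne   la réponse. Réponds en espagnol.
La respuesta es -54.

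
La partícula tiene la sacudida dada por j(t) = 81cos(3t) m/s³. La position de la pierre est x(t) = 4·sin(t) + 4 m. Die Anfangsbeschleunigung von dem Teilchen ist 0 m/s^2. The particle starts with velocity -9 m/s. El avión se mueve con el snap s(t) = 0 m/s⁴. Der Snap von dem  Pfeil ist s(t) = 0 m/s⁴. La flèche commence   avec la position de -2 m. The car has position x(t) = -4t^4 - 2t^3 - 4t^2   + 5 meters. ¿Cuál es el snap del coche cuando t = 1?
Para resolver esto, necesitamos tomar 4 derivadas de nuestra ecuación de la posición x(t) = -4·t^4 - 2·t^3 - 4·t^2 + 5. Derivando la posición, obtenemos la velocidad: v(t) = -16·t^3 - 6·t^2 - 8·t. Derivando la velocidad, obtenemos la aceleración: a(t) = -48·t^2 - 12·t - 8. Derivando la aceleración, obtenemos la sacudida: j(t) = -96·t - 12. Tomando d/dt de j(t), encontramos s(t) = -96. Tenemos el snap s(t) = -96. Sustituyendo t = 1: s(1) = -96.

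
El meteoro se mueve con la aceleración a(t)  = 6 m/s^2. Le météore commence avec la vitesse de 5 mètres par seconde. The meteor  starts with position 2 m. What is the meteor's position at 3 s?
We need to integrate our acceleration equation a(t) = 6 2 times. Integrating acceleration and using the initial condition v(0) = 5, we get v(t) = 6·t + 5. Integrating velocity and using the initial condition x(0) = 2, we get x(t) = 3·t^2 + 5·t + 2. We have position x(t) = 3·t^2 + 5·t + 2. Substituting t = 3: x(3) = 44.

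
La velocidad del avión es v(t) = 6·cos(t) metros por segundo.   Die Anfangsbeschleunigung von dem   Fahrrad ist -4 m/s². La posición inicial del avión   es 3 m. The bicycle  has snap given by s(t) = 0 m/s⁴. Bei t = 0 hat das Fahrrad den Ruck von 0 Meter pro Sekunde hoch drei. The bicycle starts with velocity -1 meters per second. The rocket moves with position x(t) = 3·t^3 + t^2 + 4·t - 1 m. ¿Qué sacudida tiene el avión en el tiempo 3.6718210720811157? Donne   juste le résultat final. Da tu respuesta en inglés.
j(3.6718210720811157) = 5.17614944906503.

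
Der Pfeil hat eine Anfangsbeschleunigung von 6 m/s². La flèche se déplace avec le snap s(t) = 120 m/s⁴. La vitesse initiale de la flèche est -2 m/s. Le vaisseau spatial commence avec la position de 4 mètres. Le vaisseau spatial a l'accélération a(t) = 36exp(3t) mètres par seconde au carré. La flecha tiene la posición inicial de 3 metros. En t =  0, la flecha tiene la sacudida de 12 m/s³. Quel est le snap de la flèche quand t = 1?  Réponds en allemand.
Wir haben den Snap s(t) = 120. Durch Einsetzen von t = 1: s(1) = 120.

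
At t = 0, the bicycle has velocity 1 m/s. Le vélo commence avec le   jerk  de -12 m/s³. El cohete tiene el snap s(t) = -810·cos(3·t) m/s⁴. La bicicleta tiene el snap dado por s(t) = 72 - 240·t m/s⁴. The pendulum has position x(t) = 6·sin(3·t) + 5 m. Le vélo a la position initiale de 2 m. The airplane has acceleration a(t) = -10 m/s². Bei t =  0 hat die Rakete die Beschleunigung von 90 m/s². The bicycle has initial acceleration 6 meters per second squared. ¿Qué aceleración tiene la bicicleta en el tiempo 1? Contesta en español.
Debemos encontrar la integral de nuestra ecuación del snap s(t) = 72 - 240·t 2 veces. La integral del snap, con j(0) = -12, da la sacudida: j(t) = -120·t^2 + 72·t - 12. Integrando la sacudida y usando la condición inicial a(0) = 6, obtenemos a(t) = -40·t^3 + 36·t^2 - 12·t + 6. Usando a(t) = -40·t^3 + 36·t^2 - 12·t + 6 y sustituyendo t = 1, encontramos a = -10.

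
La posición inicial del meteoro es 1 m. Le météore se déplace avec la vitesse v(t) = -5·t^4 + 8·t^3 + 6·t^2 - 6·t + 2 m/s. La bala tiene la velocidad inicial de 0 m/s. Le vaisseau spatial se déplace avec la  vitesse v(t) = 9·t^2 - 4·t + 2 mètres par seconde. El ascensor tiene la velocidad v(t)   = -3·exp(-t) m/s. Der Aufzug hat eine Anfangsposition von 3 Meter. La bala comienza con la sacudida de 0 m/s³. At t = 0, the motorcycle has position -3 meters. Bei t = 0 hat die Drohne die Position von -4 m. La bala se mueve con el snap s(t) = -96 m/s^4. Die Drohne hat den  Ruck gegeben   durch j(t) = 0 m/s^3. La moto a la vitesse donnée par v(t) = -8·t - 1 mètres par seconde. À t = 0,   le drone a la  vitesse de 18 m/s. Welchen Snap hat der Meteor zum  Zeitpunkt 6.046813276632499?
Ausgehend von der Geschwindigkeit v(t) = -5·t^4 + 8·t^3 + 6·t^2 - 6·t + 2, nehmen wir 3 Ableitungen. Mit d/dt von v(t) finden wir a(t) = -20·t^3 + 24·t^2 + 12·t - 6. Durch Ableiten von der Beschleunigung erhalten wir den Ruck: j(t) = -60·t^2 + 48·t + 12. Mit d/dt von j(t) finden wir s(t) = 48 - 120·t. Mit s(t) = 48 - 120·t und Einsetzen von t = 6.046813276632499, finden wir s = -677.617593195900.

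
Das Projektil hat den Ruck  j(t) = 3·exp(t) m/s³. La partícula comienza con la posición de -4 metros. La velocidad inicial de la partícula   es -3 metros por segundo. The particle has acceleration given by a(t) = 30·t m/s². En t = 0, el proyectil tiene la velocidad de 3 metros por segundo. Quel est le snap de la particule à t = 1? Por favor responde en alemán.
Um dies zu lösen, müssen wir 2 Ableitungen unserer Gleichung für die Beschleunigung a(t) = 30·t nehmen. Mit d/dt von a(t) finden wir j(t) = 30. Durch Ableiten von dem Ruck erhalten wir den Snap: s(t) = 0. Mit s(t) = 0 und Einsetzen von t = 1, finden wir s = 0.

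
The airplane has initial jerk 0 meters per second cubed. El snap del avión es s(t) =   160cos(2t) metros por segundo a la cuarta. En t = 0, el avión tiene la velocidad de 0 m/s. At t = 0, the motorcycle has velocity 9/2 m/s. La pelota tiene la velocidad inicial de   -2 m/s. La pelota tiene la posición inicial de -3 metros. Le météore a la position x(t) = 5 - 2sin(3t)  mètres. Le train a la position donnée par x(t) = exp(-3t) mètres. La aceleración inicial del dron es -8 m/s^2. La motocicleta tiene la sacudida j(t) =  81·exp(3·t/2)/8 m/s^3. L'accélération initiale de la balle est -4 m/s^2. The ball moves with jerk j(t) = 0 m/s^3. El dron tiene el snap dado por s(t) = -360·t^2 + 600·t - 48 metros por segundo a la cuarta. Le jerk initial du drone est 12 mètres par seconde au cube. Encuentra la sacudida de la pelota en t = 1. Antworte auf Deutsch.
Mit j(t) = 0 und Einsetzen von t = 1, finden wir j = 0.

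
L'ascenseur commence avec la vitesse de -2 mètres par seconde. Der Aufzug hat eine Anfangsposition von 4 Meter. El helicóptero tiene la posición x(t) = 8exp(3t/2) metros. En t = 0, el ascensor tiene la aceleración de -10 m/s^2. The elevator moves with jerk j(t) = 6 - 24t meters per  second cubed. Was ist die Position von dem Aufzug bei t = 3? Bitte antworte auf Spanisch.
Necesitamos integrar nuestra ecuación de la sacudida j(t) = 6 - 24·t 3 veces. Integrando la sacudida y usando la condición inicial a(0) = -10, obtenemos a(t) = -12·t^2 + 6·t - 10. La antiderivada de la aceleración es la velocidad. Usando v(0) = -2, obtenemos v(t) = -4·t^3 + 3·t^2 - 10·t - 2. La antiderivada de la velocidad, con x(0) = 4, da la posición: x(t) = -t^4 + t^3 - 5·t^2 - 2·t + 4. Usando x(t) = -t^4 + t^3 - 5·t^2 - 2·t + 4 y sustituyendo t = 3, encontramos x = -101.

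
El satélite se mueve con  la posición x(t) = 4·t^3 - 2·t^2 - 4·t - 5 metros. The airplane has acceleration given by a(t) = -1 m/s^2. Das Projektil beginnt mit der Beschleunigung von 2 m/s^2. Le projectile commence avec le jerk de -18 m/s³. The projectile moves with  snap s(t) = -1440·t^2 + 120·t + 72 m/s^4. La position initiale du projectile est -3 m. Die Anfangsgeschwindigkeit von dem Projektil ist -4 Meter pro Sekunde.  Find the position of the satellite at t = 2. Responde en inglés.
From the given position equation x(t) = 4·t^3 - 2·t^2 - 4·t - 5, we substitute t = 2 to get x = 11.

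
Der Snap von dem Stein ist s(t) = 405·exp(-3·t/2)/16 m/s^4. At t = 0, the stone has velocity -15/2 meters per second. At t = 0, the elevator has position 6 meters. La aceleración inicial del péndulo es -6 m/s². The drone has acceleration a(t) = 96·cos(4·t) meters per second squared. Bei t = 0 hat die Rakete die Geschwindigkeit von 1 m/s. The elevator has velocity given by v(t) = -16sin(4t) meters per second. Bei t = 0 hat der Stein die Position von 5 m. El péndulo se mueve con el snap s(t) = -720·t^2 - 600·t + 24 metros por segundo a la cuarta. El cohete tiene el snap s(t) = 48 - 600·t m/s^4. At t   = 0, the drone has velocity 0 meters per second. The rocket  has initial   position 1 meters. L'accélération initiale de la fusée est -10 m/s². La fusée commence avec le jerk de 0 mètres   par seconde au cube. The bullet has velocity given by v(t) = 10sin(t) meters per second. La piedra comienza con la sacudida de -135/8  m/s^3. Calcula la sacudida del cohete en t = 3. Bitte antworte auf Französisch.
En partant du snap s(t) = 48 - 600·t, nous prenons 1 intégrale. La primitive du snap, avec j(0) = 0, donne le jerk: j(t) = 12·t·(4 - 25·t). Nous avons le jerk j(t) = 12·t·(4 - 25·t). En substituant t = 3: j(3) = -2556.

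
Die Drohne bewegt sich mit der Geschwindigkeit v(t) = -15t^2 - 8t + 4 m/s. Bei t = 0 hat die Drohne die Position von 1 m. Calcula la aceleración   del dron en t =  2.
Debemos derivar nuestra ecuación de la velocidad v(t) = -15·t^2 - 8·t + 4 1 vez. Tomando d/dt de v(t), encontramos a(t) = -30·t - 8. Tenemos la aceleración a(t) = -30·t - 8. Sustituyendo t = 2: a(2) = -68.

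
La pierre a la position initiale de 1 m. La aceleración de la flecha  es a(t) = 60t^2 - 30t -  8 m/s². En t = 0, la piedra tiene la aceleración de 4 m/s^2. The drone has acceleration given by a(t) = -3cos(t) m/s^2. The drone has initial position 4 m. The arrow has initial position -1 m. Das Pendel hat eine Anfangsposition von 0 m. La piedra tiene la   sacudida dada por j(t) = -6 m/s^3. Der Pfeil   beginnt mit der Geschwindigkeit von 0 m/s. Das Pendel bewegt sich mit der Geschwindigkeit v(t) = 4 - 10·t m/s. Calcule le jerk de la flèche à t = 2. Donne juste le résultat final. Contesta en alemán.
Der Ruck bei t = 2 ist j = 210.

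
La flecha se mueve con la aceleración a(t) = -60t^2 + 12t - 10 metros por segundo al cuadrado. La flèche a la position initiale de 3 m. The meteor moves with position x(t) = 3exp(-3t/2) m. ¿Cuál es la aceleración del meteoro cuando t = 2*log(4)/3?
Debemos derivar nuestra ecuación de la posición x(t) = 3·exp(-3·t/2) 2 veces. Derivando la posición, obtenemos la velocidad: v(t) = -9·exp(-3·t/2)/2. La derivada de la velocidad da la aceleración: a(t) = 27·exp(-3·t/2)/4. Usando a(t) = 27·exp(-3·t/2)/4 y sustituyendo t = 2*log(4)/3, encontramos a = 27/16.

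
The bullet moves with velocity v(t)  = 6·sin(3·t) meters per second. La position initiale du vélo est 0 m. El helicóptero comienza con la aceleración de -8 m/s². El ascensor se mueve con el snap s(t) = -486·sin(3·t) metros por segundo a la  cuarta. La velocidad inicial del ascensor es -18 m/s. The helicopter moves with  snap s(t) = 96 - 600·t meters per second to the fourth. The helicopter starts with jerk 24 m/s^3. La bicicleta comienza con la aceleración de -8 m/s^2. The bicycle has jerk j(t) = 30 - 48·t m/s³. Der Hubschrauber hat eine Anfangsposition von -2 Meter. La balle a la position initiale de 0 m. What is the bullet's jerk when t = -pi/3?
We must differentiate our velocity equation v(t) = 6·sin(3·t) 2 times. Taking d/dt of v(t), we find a(t) = 18·cos(3·t). Differentiating acceleration, we get jerk: j(t) = -54·sin(3·t). Using j(t) = -54·sin(3·t) and substituting t = -pi/3, we find j = 0.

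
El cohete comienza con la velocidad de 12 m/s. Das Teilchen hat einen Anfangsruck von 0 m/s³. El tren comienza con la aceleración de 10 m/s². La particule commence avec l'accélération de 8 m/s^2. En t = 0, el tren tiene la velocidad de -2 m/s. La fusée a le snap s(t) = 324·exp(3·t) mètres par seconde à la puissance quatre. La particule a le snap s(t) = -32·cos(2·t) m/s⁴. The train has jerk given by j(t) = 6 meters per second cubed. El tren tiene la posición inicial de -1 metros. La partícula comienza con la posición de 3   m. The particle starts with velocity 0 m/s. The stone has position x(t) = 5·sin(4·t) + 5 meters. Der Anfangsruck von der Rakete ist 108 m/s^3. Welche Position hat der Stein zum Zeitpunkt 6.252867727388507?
Mit x(t) = 5·sin(4·t) + 5 und Einsetzen von t = 6.252867727388507, finden wir x = 4.39513352902040.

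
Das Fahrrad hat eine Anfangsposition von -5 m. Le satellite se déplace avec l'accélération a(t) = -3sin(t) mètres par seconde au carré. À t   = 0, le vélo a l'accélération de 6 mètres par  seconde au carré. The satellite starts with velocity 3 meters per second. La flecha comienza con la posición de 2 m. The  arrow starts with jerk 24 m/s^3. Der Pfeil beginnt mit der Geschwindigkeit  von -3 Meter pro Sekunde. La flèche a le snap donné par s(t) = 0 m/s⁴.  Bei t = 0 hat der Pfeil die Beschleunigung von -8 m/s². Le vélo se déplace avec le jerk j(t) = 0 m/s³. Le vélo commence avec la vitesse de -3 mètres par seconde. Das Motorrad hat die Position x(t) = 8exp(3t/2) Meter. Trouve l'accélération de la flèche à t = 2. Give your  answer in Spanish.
Para resolver esto, necesitamos tomar 2 antiderivadas de nuestra ecuación del snap s(t) = 0. La antiderivada del snap es la sacudida. Usando j(0) = 24, obtenemos j(t) = 24. Integrando la sacudida y usando la condición inicial a(0) = -8, obtenemos a(t) = 24·t - 8. Tenemos la aceleración a(t) = 24·t - 8. Sustituyendo t = 2: a(2) = 40.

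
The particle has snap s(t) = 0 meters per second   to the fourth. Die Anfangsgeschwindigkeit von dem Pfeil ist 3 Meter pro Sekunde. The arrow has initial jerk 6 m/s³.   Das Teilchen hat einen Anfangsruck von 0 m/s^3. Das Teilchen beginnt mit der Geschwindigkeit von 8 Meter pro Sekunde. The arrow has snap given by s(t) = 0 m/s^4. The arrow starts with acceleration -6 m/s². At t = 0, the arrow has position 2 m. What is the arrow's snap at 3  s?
Using s(t) = 0 and substituting t = 3, we find s = 0.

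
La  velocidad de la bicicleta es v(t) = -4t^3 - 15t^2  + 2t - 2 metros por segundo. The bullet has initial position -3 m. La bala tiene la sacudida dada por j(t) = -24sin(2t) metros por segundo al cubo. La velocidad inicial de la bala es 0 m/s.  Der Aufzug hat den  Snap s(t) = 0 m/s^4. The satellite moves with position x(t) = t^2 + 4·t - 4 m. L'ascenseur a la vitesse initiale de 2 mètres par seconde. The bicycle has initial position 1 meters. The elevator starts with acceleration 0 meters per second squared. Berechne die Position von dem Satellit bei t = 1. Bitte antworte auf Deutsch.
Wir haben die Position x(t) = t^2 + 4·t - 4. Durch Einsetzen von t = 1: x(1) = 1.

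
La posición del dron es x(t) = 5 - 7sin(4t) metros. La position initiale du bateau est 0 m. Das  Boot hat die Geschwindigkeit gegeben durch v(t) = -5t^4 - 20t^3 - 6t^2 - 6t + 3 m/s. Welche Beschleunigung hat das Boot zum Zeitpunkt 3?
Ausgehend von der Geschwindigkeit v(t) = -5·t^4 - 20·t^3 - 6·t^2 - 6·t + 3, nehmen wir 1 Ableitung. Mit d/dt von v(t) finden wir a(t) = -20·t^3 - 60·t^2 - 12·t - 6. Aus der Gleichung für die Beschleunigung a(t) = -20·t^3 - 60·t^2 - 12·t - 6, setzen wir t = 3 ein und erhalten a = -1122.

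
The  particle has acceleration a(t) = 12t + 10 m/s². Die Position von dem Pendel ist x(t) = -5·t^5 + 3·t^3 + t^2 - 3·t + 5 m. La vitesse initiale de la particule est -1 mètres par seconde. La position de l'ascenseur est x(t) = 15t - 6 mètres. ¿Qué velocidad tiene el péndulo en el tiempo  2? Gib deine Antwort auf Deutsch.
Wir müssen unsere Gleichung für die Position x(t) = -5·t^5 + 3·t^3 + t^2 - 3·t + 5 1-mal ableiten. Durch Ableiten von der Position erhalten wir die Geschwindigkeit: v(t) = -25·t^4 + 9·t^2 + 2·t - 3. Mit v(t) = -25·t^4 + 9·t^2 + 2·t - 3 und Einsetzen von t = 2, finden wir v = -363.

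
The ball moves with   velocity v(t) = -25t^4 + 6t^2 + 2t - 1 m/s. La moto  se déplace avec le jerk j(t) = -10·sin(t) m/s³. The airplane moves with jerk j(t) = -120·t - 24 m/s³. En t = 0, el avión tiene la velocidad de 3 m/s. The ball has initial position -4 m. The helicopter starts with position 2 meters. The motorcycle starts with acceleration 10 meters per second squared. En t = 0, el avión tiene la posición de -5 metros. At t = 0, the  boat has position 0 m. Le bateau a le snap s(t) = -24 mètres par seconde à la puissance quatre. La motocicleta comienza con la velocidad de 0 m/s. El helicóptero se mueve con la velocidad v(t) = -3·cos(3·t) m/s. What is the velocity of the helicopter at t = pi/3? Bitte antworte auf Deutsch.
Wir haben die Geschwindigkeit v(t) = -3·cos(3·t). Durch Einsetzen von t = pi/3: v(pi/3) = 3.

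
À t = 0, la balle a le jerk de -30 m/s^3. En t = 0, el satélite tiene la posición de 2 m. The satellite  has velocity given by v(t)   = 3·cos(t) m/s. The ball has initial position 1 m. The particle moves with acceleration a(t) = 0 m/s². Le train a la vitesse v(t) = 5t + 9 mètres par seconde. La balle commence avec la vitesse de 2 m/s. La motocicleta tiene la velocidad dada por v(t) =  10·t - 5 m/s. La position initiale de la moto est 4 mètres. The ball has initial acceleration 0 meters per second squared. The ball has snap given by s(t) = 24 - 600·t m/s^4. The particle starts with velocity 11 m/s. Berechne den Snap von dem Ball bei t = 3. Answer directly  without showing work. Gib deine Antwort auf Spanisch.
El snap en t = 3 es s = -1776.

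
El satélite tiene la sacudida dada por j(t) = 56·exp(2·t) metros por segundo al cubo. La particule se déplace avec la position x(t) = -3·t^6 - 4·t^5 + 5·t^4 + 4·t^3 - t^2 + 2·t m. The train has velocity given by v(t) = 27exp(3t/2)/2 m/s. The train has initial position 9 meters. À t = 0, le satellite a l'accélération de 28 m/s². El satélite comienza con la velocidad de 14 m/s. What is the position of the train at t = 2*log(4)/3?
We need to integrate our velocity equation v(t) = 27·exp(3·t/2)/2 1 time. The integral of velocity is position. Using x(0) = 9, we get x(t) = 9·exp(3·t/2). Using x(t) = 9·exp(3·t/2) and substituting t = 2*log(4)/3, we find x = 36.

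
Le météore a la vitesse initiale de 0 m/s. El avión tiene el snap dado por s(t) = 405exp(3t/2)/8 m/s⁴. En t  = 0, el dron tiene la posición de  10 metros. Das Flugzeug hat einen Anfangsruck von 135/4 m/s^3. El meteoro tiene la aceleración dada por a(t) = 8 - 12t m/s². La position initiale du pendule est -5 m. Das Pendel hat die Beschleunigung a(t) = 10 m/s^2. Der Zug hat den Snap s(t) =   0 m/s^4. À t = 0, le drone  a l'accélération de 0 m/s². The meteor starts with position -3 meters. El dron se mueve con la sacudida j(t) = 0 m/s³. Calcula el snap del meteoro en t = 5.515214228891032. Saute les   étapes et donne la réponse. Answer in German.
Bei t = 5.515214228891032, s = 0.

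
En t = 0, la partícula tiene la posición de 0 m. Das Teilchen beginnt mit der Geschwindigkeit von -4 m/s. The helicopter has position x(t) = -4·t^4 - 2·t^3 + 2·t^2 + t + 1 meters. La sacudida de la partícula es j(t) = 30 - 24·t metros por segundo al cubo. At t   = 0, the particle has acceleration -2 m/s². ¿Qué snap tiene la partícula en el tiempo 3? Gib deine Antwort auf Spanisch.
Partiendo de la sacudida j(t) = 30 - 24·t, tomamos 1 derivada. La derivada de la sacudida da el snap: s(t) = -24. Usando s(t) = -24 y sustituyendo t = 3, encontramos s = -24.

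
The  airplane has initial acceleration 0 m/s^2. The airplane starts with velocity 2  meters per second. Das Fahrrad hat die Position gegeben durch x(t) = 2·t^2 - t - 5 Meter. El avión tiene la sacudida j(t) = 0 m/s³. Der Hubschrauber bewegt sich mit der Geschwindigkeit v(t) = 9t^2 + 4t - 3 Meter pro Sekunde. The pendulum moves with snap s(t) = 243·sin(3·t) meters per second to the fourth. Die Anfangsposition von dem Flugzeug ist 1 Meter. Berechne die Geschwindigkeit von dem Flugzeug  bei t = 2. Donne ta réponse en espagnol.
Necesitamos integrar nuestra ecuación de la sacudida j(t) = 0 2 veces. Integrando la sacudida y usando la condición inicial a(0) = 0, obtenemos a(t) = 0. La integral de la aceleración, con v(0) = 2, da la velocidad: v(t) = 2. Usando v(t) = 2 y sustituyendo t = 2, encontramos v = 2.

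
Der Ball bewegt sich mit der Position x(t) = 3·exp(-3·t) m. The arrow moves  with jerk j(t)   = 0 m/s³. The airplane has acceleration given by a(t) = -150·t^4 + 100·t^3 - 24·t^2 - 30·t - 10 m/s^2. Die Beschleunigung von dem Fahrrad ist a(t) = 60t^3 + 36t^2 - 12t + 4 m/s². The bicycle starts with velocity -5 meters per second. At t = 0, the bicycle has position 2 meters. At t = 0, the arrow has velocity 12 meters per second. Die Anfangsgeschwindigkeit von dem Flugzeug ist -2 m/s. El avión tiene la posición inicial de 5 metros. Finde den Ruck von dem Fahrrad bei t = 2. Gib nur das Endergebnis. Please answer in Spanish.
j(2) = 852.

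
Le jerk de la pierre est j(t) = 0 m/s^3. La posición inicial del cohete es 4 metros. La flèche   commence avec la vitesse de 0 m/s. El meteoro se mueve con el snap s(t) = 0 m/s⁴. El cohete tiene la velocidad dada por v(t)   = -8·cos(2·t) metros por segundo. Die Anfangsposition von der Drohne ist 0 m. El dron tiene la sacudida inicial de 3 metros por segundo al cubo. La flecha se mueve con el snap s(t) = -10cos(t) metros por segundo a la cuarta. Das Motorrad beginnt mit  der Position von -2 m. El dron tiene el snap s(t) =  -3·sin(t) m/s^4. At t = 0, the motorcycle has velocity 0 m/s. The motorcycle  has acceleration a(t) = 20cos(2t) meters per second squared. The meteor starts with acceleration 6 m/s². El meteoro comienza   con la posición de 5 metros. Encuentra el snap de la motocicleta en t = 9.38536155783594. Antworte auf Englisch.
We must differentiate our acceleration equation a(t) = 20·cos(2·t) 2 times. Taking d/dt of a(t), we find j(t) = -40·sin(2·t). The derivative of jerk gives snap: s(t) = -80·cos(2·t). From the given snap equation s(t) = -80·cos(2·t), we substitute t = 9.38536155783594 to get s = -79.7515442600785.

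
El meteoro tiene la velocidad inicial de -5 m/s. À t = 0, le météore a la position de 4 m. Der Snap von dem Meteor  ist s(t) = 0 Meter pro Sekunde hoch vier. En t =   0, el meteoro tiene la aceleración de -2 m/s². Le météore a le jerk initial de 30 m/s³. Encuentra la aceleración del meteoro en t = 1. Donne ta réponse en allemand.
Um dies zu lösen, müssen wir 2 Stammfunktionen unserer Gleichung für den Snap s(t) = 0 finden. Mit ∫s(t)dt und Anwendung von j(0) = 30, finden wir j(t) = 30. Das Integral von dem Ruck ist die Beschleunigung. Mit a(0) = -2 erhalten wir a(t) = 30·t - 2. Wir haben die Beschleunigung a(t) = 30·t - 2. Durch Einsetzen von t = 1: a(1) = 28.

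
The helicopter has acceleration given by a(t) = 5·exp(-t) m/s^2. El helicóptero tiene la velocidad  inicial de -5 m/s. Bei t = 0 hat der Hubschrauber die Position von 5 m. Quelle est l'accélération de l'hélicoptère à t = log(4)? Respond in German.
Mit a(t) = 5·exp(-t) und Einsetzen von t = log(4), finden wir a = 5/4.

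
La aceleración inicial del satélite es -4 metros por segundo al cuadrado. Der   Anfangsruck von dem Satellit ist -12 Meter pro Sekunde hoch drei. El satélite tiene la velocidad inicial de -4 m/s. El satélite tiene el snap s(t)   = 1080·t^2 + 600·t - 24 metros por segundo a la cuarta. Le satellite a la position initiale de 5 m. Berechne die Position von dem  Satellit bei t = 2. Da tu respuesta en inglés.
We must find the antiderivative of our snap equation s(t) = 1080·t^2 + 600·t - 24 4 times. Finding the integral of s(t) and using j(0) = -12: j(t) = 360·t^3 + 300·t^2 - 24·t - 12. Finding the integral of j(t) and using a(0) = -4: a(t) = 90·t^4 + 100·t^3 - 12·t^2 - 12·t - 4. Finding the antiderivative of a(t) and using v(0) = -4: v(t) = 18·t^5 + 25·t^4 - 4·t^3 - 6·t^2 - 4·t - 4. Taking ∫v(t)dt and applying x(0) = 5, we find x(t) = 3·t^6 + 5·t^5 - t^4 - 2·t^3 - 2·t^2 - 4·t + 5. We have position x(t) = 3·t^6 + 5·t^5 - t^4 - 2·t^3 - 2·t^2 - 4·t + 5. Substituting t = 2: x(2) = 309.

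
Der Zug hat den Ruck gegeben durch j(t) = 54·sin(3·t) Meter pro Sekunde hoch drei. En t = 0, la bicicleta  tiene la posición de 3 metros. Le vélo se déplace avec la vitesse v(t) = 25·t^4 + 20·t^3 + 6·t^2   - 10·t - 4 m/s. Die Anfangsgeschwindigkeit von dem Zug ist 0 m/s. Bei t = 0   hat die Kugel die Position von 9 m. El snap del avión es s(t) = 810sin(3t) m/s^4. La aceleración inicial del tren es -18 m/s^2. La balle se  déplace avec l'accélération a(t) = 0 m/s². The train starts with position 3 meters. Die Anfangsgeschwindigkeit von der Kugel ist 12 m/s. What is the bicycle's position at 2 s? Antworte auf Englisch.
To find the answer, we compute 1 antiderivative of v(t) = 25·t^4 + 20·t^3 + 6·t^2 - 10·t - 4. The antiderivative of velocity is position. Using x(0) = 3, we get x(t) = 5·t^5 + 5·t^4 + 2·t^3 - 5·t^2 - 4·t + 3. From the given position equation x(t) = 5·t^5 + 5·t^4 + 2·t^3 - 5·t^2 - 4·t + 3, we substitute t = 2 to get x = 231.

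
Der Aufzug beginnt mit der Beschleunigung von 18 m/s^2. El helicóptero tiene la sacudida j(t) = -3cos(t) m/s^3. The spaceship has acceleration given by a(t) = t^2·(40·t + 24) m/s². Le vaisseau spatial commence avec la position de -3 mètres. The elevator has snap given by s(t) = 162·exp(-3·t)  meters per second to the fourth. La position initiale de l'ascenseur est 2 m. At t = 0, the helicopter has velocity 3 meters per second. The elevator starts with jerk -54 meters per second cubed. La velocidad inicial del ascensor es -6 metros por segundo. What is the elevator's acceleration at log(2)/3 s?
We need to integrate our snap equation s(t) = 162·exp(-3·t) 2 times. Integrating snap and using the initial condition j(0) = -54, we get j(t) = -54·exp(-3·t). Finding the antiderivative of j(t) and using a(0) = 18: a(t) = 18·exp(-3·t). We have acceleration a(t) = 18·exp(-3·t). Substituting t = log(2)/3: a(log(2)/3) = 9.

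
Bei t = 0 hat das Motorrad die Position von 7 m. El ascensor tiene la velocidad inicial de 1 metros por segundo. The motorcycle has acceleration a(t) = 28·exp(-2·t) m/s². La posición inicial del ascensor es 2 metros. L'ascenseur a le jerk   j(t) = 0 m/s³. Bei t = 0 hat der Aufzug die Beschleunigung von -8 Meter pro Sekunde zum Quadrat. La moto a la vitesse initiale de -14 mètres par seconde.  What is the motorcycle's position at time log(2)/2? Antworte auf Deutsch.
Wir müssen das Integral unserer Gleichung für die Beschleunigung a(t) = 28·exp(-2·t) 2-mal finden. Die Stammfunktion von der Beschleunigung, mit v(0) = -14, ergibt die Geschwindigkeit: v(t) = -14·exp(-2·t). Mit ∫v(t)dt und Anwendung von x(0) = 7, finden wir x(t) = 7·exp(-2·t). Wir haben die Position x(t) = 7·exp(-2·t). Durch Einsetzen von t = log(2)/2: x(log(2)/2) = 7/2.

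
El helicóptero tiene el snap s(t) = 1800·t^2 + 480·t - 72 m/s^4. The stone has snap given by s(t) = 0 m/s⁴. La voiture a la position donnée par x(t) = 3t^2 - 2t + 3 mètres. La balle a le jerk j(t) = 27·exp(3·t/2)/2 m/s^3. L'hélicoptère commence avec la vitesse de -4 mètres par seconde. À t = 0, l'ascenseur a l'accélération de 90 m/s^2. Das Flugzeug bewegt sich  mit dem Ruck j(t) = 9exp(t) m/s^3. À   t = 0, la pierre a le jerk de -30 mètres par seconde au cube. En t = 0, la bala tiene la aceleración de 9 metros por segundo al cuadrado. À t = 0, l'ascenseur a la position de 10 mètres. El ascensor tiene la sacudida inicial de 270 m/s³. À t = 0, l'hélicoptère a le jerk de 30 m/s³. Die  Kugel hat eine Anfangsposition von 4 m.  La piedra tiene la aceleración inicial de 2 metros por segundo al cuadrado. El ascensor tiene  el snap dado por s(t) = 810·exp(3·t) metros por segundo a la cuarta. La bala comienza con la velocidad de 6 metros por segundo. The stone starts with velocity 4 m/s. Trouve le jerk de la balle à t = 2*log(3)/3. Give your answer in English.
We have jerk j(t) = 27·exp(3·t/2)/2. Substituting t = 2*log(3)/3: j(2*log(3)/3) = 81/2.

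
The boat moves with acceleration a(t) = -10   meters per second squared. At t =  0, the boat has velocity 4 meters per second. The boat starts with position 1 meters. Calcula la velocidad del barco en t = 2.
Necesitamos integrar nuestra ecuación de la aceleración a(t) = -10 1 vez. La integral de la aceleración es la velocidad. Usando v(0) = 4, obtenemos v(t) = 4 - 10·t. Usando v(t) = 4 - 10·t y sustituyendo t = 2, encontramos v = -16.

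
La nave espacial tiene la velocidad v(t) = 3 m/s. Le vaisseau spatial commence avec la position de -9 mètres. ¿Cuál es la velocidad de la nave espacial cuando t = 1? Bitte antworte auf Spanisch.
De la ecuación de la velocidad v(t) = 3, sustituimos t = 1 para obtener v = 3.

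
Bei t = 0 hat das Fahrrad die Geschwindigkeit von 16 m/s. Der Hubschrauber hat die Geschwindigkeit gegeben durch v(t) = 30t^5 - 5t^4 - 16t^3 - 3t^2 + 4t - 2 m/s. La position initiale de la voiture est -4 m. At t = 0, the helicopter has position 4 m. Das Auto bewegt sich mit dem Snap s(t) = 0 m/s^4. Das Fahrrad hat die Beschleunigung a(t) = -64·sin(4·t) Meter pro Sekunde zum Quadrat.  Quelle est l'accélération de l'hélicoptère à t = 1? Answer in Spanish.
Para resolver esto, necesitamos tomar 1 derivada de nuestra ecuación de la velocidad v(t) = 30·t^5 - 5·t^4 - 16·t^3 - 3·t^2 + 4·t - 2. Derivando la velocidad, obtenemos la aceleración: a(t) = 150·t^4 - 20·t^3 - 48·t^2 - 6·t + 4. Tenemos la aceleración a(t) = 150·t^4 - 20·t^3 - 48·t^2 - 6·t + 4. Sustituyendo t = 1: a(1) = 80.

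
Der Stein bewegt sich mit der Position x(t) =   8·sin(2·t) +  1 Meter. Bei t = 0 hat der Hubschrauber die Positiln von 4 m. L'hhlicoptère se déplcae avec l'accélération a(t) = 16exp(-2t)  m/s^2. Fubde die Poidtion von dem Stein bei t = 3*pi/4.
Wir haben die Position x(t) = 8·sin(2·t) + 1. Durch Einsetzen von t = 3*pi/4: x(3*pi/4) = -7.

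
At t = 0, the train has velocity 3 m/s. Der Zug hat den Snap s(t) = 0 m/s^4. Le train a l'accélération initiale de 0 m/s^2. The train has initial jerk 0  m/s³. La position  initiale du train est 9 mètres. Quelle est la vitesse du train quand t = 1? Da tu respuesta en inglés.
We must find the antiderivative of our snap equation s(t) = 0 3 times. Taking ∫s(t)dt and applying j(0) = 0, we find j(t) = 0. The integral of jerk, with a(0) = 0, gives acceleration: a(t) = 0. The antiderivative of acceleration, with v(0) = 3, gives velocity: v(t) = 3. From the given velocity equation v(t) = 3, we substitute t = 1 to get v = 3.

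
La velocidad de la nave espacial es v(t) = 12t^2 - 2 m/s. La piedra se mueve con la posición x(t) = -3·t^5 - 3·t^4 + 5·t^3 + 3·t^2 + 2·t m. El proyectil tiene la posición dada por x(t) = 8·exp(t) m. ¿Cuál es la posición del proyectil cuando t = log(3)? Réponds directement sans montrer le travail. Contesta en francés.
La réponse est 24.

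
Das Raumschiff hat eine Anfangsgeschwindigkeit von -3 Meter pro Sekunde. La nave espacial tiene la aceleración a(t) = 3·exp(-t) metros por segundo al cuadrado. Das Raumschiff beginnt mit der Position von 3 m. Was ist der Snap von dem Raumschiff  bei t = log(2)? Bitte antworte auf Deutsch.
Wir müssen unsere Gleichung für die Beschleunigung a(t) = 3·exp(-t) 2-mal ableiten. Die Ableitung von der Beschleunigung ergibt den Ruck: j(t) = -3·exp(-t). Die Ableitung von dem Ruck ergibt den Snap: s(t) = 3·exp(-t). Wir haben den Snap s(t) = 3·exp(-t). Durch Einsetzen von t = log(2): s(log(2)) = 3/2.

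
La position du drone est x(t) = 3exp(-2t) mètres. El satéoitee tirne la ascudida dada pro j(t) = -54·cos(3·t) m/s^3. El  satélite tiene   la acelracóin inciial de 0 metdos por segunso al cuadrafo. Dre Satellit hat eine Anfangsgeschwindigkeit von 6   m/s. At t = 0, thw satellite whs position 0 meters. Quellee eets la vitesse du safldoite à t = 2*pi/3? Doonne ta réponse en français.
En partant du jerk j(t) = -54·cos(3·t), nous prenons 2 primitives. En prenant ∫j(t)dt et en appliquant a(0) = 0, nous trouvons a(t) = -18·sin(3·t). L'intégrale de l'accélération est la vitesse. En utilisant v(0) = 6, nous obtenons v(t) = 6·cos(3·t). Nous avons la vitesse v(t) = 6·cos(3·t). En substituant t = 2*pi/3: v(2*pi/3) = 6.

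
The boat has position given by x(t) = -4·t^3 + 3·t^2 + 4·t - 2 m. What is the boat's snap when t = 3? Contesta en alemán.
Ausgehend von der Position x(t) = -4·t^3 + 3·t^2 + 4·t - 2, nehmen wir 4 Ableitungen. Durch Ableiten von der Position erhalten wir die Geschwindigkeit: v(t) = -12·t^2 + 6·t + 4. Durch Ableiten von der Geschwindigkeit erhalten wir die Beschleunigung: a(t) = 6 - 24·t. Die Ableitung von der Beschleunigung ergibt den Ruck: j(t) = -24. Mit d/dt von j(t) finden wir s(t) = 0. Wir haben den Snap s(t) = 0. Durch Einsetzen von t = 3: s(3) = 0.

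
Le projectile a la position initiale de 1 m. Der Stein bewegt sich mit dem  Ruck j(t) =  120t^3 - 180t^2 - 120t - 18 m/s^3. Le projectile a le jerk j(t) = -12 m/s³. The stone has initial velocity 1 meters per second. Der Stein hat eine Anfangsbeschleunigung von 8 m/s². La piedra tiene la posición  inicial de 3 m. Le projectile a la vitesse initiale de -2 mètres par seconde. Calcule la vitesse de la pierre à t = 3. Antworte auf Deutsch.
Wir müssen unsere Gleichung für den Ruck j(t) = 120·t^3 - 180·t^2 - 120·t - 18 2-mal integrieren. Mit ∫j(t)dt und Anwendung von a(0) = 8, finden wir a(t) = 30·t^4 - 60·t^3 - 60·t^2 - 18·t + 8. Die Stammfunktion von der Beschleunigung ist die Geschwindigkeit. Mit v(0) = 1 erhalten wir v(t) = 6·t^5 - 15·t^4 - 20·t^3 - 9·t^2 + 8·t + 1. Aus der Gleichung für die Geschwindigkeit v(t) = 6·t^5 - 15·t^4 - 20·t^3 - 9·t^2 + 8·t + 1, setzen wir t = 3 ein und erhalten v = -353.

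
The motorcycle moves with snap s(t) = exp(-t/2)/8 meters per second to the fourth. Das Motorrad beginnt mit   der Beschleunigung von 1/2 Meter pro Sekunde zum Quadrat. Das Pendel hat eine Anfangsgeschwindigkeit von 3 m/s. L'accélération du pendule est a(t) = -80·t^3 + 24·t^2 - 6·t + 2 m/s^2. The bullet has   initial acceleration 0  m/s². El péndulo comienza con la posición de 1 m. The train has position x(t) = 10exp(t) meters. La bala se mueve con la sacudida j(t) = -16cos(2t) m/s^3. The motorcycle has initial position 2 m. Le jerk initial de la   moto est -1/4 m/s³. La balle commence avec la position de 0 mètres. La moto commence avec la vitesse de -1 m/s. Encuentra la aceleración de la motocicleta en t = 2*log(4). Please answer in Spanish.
Para resolver esto, necesitamos tomar 2 integrales de nuestra ecuación del snap s(t) = exp(-t/2)/8. La integral del snap, con j(0) = -1/4, da la sacudida: j(t) = -exp(-t/2)/4. Tomando ∫j(t)dt y aplicando a(0) = 1/2, encontramos a(t) = exp(-t/2)/2. Tenemos la aceleración a(t) = exp(-t/2)/2. Sustituyendo t = 2*log(4): a(2*log(4)) = 1/8.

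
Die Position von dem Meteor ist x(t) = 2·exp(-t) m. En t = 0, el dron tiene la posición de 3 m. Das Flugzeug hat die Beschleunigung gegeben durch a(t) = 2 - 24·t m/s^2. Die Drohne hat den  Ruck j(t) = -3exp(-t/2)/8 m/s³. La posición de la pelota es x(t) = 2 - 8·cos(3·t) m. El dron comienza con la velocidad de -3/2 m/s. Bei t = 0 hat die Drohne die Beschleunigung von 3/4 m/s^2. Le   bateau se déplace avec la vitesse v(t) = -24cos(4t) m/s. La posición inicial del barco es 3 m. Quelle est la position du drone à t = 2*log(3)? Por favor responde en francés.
Nous devons trouver la primitive de notre équation du jerk j(t) = -3·exp(-t/2)/8 3 fois. L'intégrale du jerk est l'accélération. En utilisant a(0) = 3/4, nous obtenons a(t) = 3·exp(-t/2)/4. En intégrant l'accélération et en utilisant la condition initiale v(0) = -3/2, nous obtenons v(t) = -3·exp(-t/2)/2. La primitive de la vitesse est la position. En utilisant x(0) = 3, nous obtenons x(t) = 3·exp(-t/2). Nous avons la position x(t) = 3·exp(-t/2). En substituant t = 2*log(3): x(2*log(3)) = 1.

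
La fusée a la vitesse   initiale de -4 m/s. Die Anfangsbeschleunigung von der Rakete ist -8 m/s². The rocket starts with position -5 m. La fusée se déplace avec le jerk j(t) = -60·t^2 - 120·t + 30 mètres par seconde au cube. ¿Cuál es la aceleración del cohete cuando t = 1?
Necesitamos integrar nuestra ecuación de la sacudida j(t) = -60·t^2 - 120·t + 30 1 vez. Tomando ∫j(t)dt y aplicando a(0) = -8, encontramos a(t) = -20·t^3 - 60·t^2 + 30·t - 8. De la ecuación de la aceleración a(t) = -20·t^3 - 60·t^2 + 30·t - 8, sustituimos t = 1 para obtener a = -58.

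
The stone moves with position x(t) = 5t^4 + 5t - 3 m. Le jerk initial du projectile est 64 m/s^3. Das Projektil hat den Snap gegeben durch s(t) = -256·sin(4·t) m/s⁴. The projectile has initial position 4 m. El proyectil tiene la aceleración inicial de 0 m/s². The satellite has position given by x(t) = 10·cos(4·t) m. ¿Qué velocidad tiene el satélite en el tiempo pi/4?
Debemos derivar nuestra ecuación de la posición x(t) = 10·cos(4·t) 1 vez. Tomando d/dt de x(t), encontramos v(t) = -40·sin(4·t). De la ecuación de la velocidad v(t) = -40·sin(4·t), sustituimos t = pi/4 para obtener v = 0.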